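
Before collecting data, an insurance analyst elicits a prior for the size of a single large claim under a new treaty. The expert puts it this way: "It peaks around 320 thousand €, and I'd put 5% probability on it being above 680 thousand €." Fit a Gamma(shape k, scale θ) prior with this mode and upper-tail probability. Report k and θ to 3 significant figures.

k ≈ 5.86, θ ≈ 65.9

Gamma(k,θ) with k>1 has mode (k−1)θ, so θ = 320/(k−1).
Need P(X < 680) = 0.95 with θ tied to k this way. Start at k = 2, θ = 320: P(X<680) ≈ 0.627.
Too low — raise k to concentrate. Iterating converges to k ≈ 5.86.
Then θ = 320/(5.86−1) ≈ 65.9.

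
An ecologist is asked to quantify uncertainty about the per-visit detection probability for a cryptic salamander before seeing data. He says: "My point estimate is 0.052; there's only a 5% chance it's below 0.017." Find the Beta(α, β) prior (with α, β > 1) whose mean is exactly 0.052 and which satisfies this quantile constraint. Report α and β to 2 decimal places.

With mean 0.052 fixed, write α = 0.052s, β = 0.948s where s = α+β.
Need P(θ < 0.017) = 0.05 under Beta(0.052s, 0.948s). Normal approximation: (q−m)/√(m(1−m)/s) ≈ z_{0.05} = -1.64, so s ≈ 0.052·0.948·(-1.64)²/(0.017−0.052)² = 108.9.
At s = 108.9: P(θ<0.017) ≈ 0.016. Adjusting to match 0.05 gives s ≈ 69.92.
So α = 0.052·69.92 ≈ 3.64, β = 0.948·69.92 ≈ 66.28.

α ≈ 3.64, β ≈ 66.28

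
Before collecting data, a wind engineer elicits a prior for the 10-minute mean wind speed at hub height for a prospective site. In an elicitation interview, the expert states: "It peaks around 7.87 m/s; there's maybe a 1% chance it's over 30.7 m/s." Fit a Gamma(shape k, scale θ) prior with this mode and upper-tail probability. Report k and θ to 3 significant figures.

Gamma(k,θ) with k>1 has mode (k−1)θ, so θ = 7.87/(k−1).
Need P(X < 30.7) = 0.99 with θ tied to k this way. Start at k = 2, θ = 7.87: P(X<30.7) ≈ 0.901.
Too low — raise k to concentrate. Iterating converges to k ≈ 3.27.
Then θ = 7.87/(3.27−1) ≈ 3.46.

k ≈ 3.27, θ ≈ 3.46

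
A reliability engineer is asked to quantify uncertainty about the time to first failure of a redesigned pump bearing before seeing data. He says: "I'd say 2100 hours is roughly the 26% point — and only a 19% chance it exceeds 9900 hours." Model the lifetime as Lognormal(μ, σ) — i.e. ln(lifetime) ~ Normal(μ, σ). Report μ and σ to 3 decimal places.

μ ≈ 8.305, σ ≈ 1.019

If T ~ Lognormal(μ,σ) then ln T ~ Normal(μ,σ), so the p-quantile of ln T is μ + z_p·σ.
ln(2100) = 7.65 and ln(9900) = 9.2; z_{0.26} = -0.6433, z_{0.81} = 0.8779.
σ = (9.2 − 7.65)/(0.8779 − (-0.6433)) = 1.019.
μ = 7.65 − (-0.6433)·1.019 = 8.305.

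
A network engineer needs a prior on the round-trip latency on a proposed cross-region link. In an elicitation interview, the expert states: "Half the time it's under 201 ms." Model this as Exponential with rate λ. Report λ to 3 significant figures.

Exponential median = ln 2 / λ, so λ = ln 2 / 201.0 = 0.00345.

λ ≈ 0.00345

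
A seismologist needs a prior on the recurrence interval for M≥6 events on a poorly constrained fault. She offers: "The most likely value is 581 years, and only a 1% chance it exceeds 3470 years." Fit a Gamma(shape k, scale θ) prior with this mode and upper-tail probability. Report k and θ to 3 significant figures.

k ≈ 2.16, θ ≈ 500

Gamma(k,θ) with k>1 has mode (k−1)θ, so θ = 581/(k−1).
Need P(X < 3470) = 0.99 with θ tied to k this way. Start at k = 2, θ = 581: P(X<3470) ≈ 0.982.
Too low — raise k to concentrate. Iterating converges to k ≈ 2.16.
Then θ = 581/(2.16−1) ≈ 500.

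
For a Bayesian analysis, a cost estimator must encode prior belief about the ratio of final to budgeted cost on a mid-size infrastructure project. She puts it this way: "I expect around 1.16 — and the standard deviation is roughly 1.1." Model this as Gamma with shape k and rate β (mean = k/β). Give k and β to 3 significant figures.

For Gamma(k, rate β): mean = k/β, variance = k/β², so CV = 1/√k.
CV = SD/mean = 1.1/1.16 = 0.9483, hence k = 1/CV² = 1.11.
Then β = k/mean = 1.11/1.16 = 0.959.

k ≈ 1.11, β ≈ 0.959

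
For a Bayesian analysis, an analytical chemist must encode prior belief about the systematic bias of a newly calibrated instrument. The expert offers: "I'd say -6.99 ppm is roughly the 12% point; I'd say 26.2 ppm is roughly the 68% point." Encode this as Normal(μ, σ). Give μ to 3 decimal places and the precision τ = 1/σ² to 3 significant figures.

The p-quantile of Normal(μ,σ) is μ + z_p·σ, with z_{0.12} = -1.175 and z_{0.68} = 0.4677.
Eliminate σ: μ = (z₂·x₁ − z₁·x₂)/(z₂ − z₁) = (0.4677·-6.99 − (-1.175)·26.2)/1.643 = 16.750.
Then σ = (x₂ − x₁)/(z₂ − z₁) = (26.2 − -6.99)/1.643 = 20.205.
Precision τ = 1/σ² = 1/20.2² = 0.00245.

μ = 16.750, τ = 0.00245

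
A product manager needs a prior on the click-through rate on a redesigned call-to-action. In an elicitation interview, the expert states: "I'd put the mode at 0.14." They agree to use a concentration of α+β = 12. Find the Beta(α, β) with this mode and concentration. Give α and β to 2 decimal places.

For α,β > 1 the Beta mode is (α−1)/(α+β−2). With α+β = 12, the mode is (α−1)/10.
Set (α−1)/10 = 0.14 → α = 1 + 0.14·10 = 2.40.
β = 12 − α = 9.60.

α = 2.40, β = 9.60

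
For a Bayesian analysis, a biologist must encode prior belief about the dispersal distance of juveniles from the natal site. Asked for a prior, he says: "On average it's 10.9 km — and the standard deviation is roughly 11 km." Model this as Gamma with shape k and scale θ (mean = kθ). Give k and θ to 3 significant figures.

For Gamma(k, scale θ): mean = kθ, variance = kθ², so CV = 1/√k.
CV = SD/mean = 11/10.9 = 1.009, hence k = 1/CV² = 0.982.
Then θ = mean/k = 10.9/0.982 = 11.1.

k ≈ 0.982, θ ≈ 11.1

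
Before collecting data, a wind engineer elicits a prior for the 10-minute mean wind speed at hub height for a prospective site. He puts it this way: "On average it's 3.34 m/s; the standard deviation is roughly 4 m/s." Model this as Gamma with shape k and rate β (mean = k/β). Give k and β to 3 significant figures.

k ≈ 0.697, β ≈ 0.209

For Gamma(k, rate β): mean = k/β, variance = k/β², so CV = 1/√k.
CV = SD/mean = 4/3.34 = 1.198, hence k = 1/CV² = 0.697.
Then β = k/mean = 0.697/3.34 = 0.209.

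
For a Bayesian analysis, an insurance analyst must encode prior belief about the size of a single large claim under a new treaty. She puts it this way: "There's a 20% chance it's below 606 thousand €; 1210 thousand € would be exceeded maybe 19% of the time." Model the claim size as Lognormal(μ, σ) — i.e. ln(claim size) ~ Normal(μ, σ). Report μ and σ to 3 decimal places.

μ ≈ 6.745, σ ≈ 0.402

If T ~ Lognormal(μ,σ) then ln T ~ Normal(μ,σ), so the p-quantile of ln T is μ + z_p·σ.
ln(606) = 6.407 and ln(1210) = 7.098; z_{0.2} = -0.8416, z_{0.81} = 0.8779.
σ = (7.098 − 6.407)/(0.8779 − (-0.8416)) = 0.402.
μ = 6.407 − (-0.8416)·0.402 = 6.745.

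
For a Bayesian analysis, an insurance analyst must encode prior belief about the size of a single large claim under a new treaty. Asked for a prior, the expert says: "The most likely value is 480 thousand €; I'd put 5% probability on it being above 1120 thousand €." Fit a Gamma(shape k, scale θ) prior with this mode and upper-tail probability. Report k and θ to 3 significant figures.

Gamma(k,θ) with k>1 has mode (k−1)θ, so θ = 480/(k−1).
Need P(X < 1120) = 0.95 with θ tied to k this way. Start at k = 2, θ = 480: P(X<1120) ≈ 0.677.
Too low — raise k to concentrate. Iterating converges to k ≈ 4.81.
Then θ = 480/(4.81−1) ≈ 126.

k ≈ 4.81, θ ≈ 126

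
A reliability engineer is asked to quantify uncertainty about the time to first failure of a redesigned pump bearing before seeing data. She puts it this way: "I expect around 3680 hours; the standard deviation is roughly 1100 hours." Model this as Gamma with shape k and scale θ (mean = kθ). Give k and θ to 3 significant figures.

k ≈ 11.2, θ ≈ 329

For Gamma(k, scale θ): mean = kθ, variance = kθ², so CV = 1/√k.
CV = SD/mean = 1100/3680 = 0.2989, hence k = 1/CV² = 11.2.
Then θ = mean/k = 3680/11.2 = 329.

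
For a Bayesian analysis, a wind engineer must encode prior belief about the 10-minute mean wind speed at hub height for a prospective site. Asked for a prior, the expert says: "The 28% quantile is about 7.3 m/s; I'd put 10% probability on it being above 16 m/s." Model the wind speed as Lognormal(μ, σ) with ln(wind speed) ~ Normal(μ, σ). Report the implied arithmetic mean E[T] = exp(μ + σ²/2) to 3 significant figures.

E[T] ≈ 10.2 m/s

If T ~ Lognormal(μ,σ) then ln T ~ Normal(μ,σ), so the p-quantile of ln T is μ + z_p·σ.
ln(7.3) = 1.988 and ln(16) = 2.773; z_{0.28} = -0.5828, z_{0.9} = 1.282.
σ = (2.773 − 1.988)/(1.282 − (-0.5828)) = 0.421.
μ = 1.988 − (-0.5828)·0.421 = 2.233.
E[T] = exp(μ + σ²/2) = exp(2.233 + 0.0886) = 10.2 m/s.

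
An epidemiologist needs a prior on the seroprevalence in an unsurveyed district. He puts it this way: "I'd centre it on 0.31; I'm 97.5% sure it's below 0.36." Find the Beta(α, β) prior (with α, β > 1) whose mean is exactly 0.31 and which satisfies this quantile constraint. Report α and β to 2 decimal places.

With mean 0.31 fixed, write α = 0.31s, β = 0.69s where s = α+β.
Need P(θ < 0.36) = 0.975 under Beta(0.31s, 0.69s). Normal approximation: (q−m)/√(m(1−m)/s) ≈ z_{0.975} = 1.96, so s ≈ 0.31·0.69·(1.96)²/(0.36−0.31)² = 328.7.
At s = 328.7: P(θ<0.36) ≈ 0.973. Adjusting to match 0.975 gives s ≈ 341.44.
So α = 0.31·341.44 ≈ 105.85, β = 0.69·341.44 ≈ 235.59.

α ≈ 105.85, β ≈ 235.59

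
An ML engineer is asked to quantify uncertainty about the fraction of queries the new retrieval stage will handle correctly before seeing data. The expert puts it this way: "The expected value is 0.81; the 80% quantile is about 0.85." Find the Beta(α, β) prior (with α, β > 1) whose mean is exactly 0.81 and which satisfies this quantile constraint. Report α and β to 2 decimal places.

α ≈ 56.97, β ≈ 13.36

With mean 0.81 fixed, write α = 0.81s, β = 0.19s where s = α+β.
Need P(θ < 0.85) = 0.8 under Beta(0.81s, 0.19s). Normal approximation: (q−m)/√(m(1−m)/s) ≈ z_{0.8} = 0.842, so s ≈ 0.81·0.19·(0.842)²/(0.85−0.81)² = 68.1.
At s = 68.1: P(θ<0.85) ≈ 0.796. Adjusting to match 0.8 gives s ≈ 70.33.
So α = 0.81·70.33 ≈ 56.97, β = 0.19·70.33 ≈ 13.36.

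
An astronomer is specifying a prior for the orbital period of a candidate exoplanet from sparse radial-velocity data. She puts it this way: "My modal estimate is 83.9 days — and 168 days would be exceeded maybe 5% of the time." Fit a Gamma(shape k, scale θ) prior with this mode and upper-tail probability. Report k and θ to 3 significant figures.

Gamma(k,θ) with k>1 has mode (k−1)θ, so θ = 83.9/(k−1).
Need P(X < 168) = 0.95 with θ tied to k this way. Start at k = 2, θ = 83.9: P(X<168) ≈ 0.595.
Too low — raise k to concentrate. Iterating converges to k ≈ 6.75.
Then θ = 83.9/(6.75−1) ≈ 14.6.

k ≈ 6.75, θ ≈ 14.6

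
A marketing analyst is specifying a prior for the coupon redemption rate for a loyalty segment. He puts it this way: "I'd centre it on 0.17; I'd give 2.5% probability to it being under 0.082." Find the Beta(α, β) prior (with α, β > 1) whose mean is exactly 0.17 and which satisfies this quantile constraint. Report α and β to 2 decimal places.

With mean 0.17 fixed, write α = 0.17s, β = 0.83s where s = α+β.
Need P(θ < 0.082) = 0.025 under Beta(0.17s, 0.83s). Normal approximation: (q−m)/√(m(1−m)/s) ≈ z_{0.025} = -1.96, so s ≈ 0.17·0.83·(-1.96)²/(0.082−0.17)² = 70.0.
At s = 70.0: P(θ<0.082) ≈ 0.011. Adjusting to match 0.025 gives s ≈ 52.33.
So α = 0.17·52.33 ≈ 8.90, β = 0.83·52.33 ≈ 43.43.

α ≈ 8.90, β ≈ 43.43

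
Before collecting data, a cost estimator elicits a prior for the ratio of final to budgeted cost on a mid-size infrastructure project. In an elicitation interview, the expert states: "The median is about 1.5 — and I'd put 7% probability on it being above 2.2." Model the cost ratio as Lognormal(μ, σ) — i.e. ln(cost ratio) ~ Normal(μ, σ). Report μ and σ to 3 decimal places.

μ ≈ 0.405, σ ≈ 0.260

If T ~ Lognormal(μ,σ) then ln T ~ Normal(μ,σ), so the p-quantile of ln T is μ + z_p·σ.
ln(1.5) = 0.4055 and ln(2.2) = 0.7885; z_{0.5} = 0, z_{0.93} = 1.476.
σ = (0.7885 − 0.4055)/(1.476 − (0)) = 0.260.
μ = 0.4055 − (0)·0.260 = 0.405.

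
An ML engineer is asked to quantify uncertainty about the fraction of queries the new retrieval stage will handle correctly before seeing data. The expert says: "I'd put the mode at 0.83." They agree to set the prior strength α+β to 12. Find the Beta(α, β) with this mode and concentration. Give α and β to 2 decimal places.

For α,β > 1 the Beta mode is (α−1)/(α+β−2). With α+β = 12, the mode is (α−1)/10.
Set (α−1)/10 = 0.83 → α = 1 + 0.83·10 = 9.30.
β = 12 − α = 2.70.

α = 9.30, β = 2.70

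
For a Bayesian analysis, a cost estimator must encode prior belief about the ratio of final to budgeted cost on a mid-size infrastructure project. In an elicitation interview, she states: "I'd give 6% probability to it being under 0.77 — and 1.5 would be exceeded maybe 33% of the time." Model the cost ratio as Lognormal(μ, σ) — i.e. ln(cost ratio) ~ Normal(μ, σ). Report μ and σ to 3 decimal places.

If T ~ Lognormal(μ,σ) then ln T ~ Normal(μ,σ), so the p-quantile of ln T is μ + z_p·σ.
ln(0.77) = -0.2614 and ln(1.5) = 0.4055; z_{0.06} = -1.555, z_{0.67} = 0.4399.
σ = (0.4055 − -0.2614)/(0.4399 − (-1.555)) = 0.334.
μ = -0.2614 − (-1.555)·0.334 = 0.258.

μ ≈ 0.258, σ ≈ 0.334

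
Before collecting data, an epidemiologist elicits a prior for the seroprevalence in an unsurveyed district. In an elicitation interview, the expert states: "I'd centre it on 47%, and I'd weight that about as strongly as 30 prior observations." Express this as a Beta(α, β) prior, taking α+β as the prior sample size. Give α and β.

α = 14.1, β = 15.9

Under the effective-sample-size interpretation, Beta(α, β) has prior mean α/(α+β) and prior sample size α+β.
So α+β = 30 and α/(α+β) = 0.47, giving α = 0.47·30 = 14.1 and β = 30 − 14.1 = 15.9.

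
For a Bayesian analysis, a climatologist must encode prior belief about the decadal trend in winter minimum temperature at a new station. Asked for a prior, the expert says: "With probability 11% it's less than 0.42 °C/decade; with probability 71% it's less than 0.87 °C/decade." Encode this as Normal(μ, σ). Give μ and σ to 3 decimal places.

μ = 0.730, σ = 0.253

For Normal(μ,σ), the p-quantile is μ + z_p·σ. Here z_{0.11} = -1.227, z_{0.71} = 0.5534.
So 0.42 = μ − 1.227σ and 0.87 = μ + 0.5534σ.
Subtracting: σ = (0.87 − 0.42)/(0.5534 − (-1.227)) = 0.253.
Then μ = 0.42 − (-1.227)·0.253 = 0.730.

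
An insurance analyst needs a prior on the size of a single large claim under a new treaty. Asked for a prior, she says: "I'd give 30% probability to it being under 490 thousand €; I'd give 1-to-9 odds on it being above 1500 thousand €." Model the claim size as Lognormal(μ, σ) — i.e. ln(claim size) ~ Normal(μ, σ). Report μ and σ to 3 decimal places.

If T ~ Lognormal(μ,σ) then ln T ~ Normal(μ,σ), so the p-quantile of ln T is μ + z_p·σ.
ln(490) = 6.194 and ln(1500) = 7.313; z_{0.3} = -0.5244, z_{0.9} = 1.282.
σ = (7.313 − 6.194)/(1.282 − (-0.5244)) = 0.620.
μ = 6.194 − (-0.5244)·0.620 = 6.519.

μ ≈ 6.519, σ ≈ 0.620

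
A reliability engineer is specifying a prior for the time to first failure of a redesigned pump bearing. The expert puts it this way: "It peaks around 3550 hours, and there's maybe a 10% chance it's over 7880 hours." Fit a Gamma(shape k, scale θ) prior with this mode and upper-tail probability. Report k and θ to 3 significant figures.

Gamma(k,θ) with k>1 has mode (k−1)θ, so θ = 3550/(k−1).
Need P(X < 7880) = 0.9 with θ tied to k this way. Start at k = 2, θ = 3550: P(X<7880) ≈ 0.650.
Too low — raise k to concentrate. Iterating converges to k ≈ 4.02.
Then θ = 3550/(4.02−1) ≈ 1170.

k ≈ 4.02, θ ≈ 1170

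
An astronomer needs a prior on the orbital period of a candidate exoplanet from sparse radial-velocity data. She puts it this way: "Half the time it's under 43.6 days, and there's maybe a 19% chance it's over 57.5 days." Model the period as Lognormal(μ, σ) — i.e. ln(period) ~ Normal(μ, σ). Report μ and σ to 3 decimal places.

μ ≈ 3.775, σ ≈ 0.315

If T ~ Lognormal(μ,σ) then ln T ~ Normal(μ,σ), so the p-quantile of ln T is μ + z_p·σ.
ln(43.6) = 3.775 and ln(57.5) = 4.052; z_{0.5} = 0, z_{0.81} = 0.8779.
σ = (4.052 − 3.775)/(0.8779 − (0)) = 0.315.
μ = 3.775 − (0)·0.315 = 3.775.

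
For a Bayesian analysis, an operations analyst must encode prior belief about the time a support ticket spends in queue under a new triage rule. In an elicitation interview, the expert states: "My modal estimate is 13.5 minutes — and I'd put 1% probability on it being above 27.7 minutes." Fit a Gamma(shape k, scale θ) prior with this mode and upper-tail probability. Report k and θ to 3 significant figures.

Gamma(k,θ) with k>1 has mode (k−1)θ, so θ = 13.5/(k−1).
Need P(X < 27.7) = 0.99 with θ tied to k this way. Start at k = 2, θ = 13.5: P(X<27.7) ≈ 0.608.
Too low — raise k to concentrate. Iterating converges to k ≈ 10.5.
Then θ = 13.5/(10.5−1) ≈ 1.43.

k ≈ 10.5, θ ≈ 1.43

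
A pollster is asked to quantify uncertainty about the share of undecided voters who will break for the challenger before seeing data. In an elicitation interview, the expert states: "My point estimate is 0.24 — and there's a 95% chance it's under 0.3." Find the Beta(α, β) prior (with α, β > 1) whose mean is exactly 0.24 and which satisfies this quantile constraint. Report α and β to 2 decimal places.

With mean 0.24 fixed, write α = 0.24s, β = 0.76s where s = α+β.
Need P(θ < 0.3) = 0.95 under Beta(0.24s, 0.76s). Normal approximation: (q−m)/√(m(1−m)/s) ≈ z_{0.95} = 1.64, so s ≈ 0.24·0.76·(1.64)²/(0.3−0.24)² = 137.1.
At s = 137.1: P(θ<0.3) ≈ 0.945. Adjusting to match 0.95 gives s ≈ 145.67.
So α = 0.24·145.67 ≈ 34.96, β = 0.76·145.67 ≈ 110.71.

α ≈ 34.96, β ≈ 110.71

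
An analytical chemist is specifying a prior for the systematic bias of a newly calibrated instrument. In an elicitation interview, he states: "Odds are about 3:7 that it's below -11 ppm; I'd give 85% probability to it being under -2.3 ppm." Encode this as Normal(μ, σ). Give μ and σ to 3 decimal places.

μ = -8.077, σ = 5.574

For Normal(μ,σ), the p-quantile is μ + z_p·σ. Here z_{0.3} = -0.5244, z_{0.85} = 1.036.
So -11 = μ − 0.5244σ and -2.3 = μ + 1.036σ.
Subtracting: σ = (-2.3 − -11)/(1.036 − (-0.5244)) = 5.574.
Then μ = -11 − (-0.5244)·5.574 = -8.077.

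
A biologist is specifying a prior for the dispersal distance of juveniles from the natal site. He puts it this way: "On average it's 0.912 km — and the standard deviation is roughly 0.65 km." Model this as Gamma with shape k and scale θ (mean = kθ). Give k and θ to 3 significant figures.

For Gamma(k, scale θ): mean = kθ, variance = kθ², so CV = 1/√k.
CV = SD/mean = 0.65/0.912 = 0.7127, hence k = 1/CV² = 1.97.
Then θ = mean/k = 0.912/1.97 = 0.463.

k ≈ 1.97, θ ≈ 0.463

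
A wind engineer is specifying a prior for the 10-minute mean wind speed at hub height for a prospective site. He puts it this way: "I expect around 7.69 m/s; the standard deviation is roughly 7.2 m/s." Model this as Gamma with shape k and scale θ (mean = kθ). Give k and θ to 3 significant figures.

k ≈ 1.14, θ ≈ 6.74

For Gamma(k, scale θ): mean = kθ, variance = kθ², so CV = 1/√k.
CV = SD/mean = 7.2/7.69 = 0.9363, hence k = 1/CV² = 1.14.
Then θ = mean/k = 7.69/1.14 = 6.74.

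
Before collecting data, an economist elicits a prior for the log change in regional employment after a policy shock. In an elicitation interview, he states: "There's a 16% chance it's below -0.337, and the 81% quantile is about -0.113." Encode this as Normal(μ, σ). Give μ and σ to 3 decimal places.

μ = -0.218, σ = 0.120

For Normal(μ,σ), the p-quantile is μ + z_p·σ. Here z_{0.16} = -0.9945, z_{0.81} = 0.8779.
So -0.337 = μ − 0.9945σ and -0.113 = μ + 0.8779σ.
Subtracting: σ = (-0.113 − -0.337)/(0.8779 − (-0.9945)) = 0.120.
Then μ = -0.337 − (-0.9945)·0.120 = -0.218.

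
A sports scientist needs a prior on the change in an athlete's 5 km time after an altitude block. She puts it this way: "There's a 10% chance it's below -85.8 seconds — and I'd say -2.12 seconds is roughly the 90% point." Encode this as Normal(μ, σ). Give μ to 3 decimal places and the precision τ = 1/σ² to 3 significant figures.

μ = -43.960, τ = 0.000938

For Normal(μ,σ), the p-quantile is μ + z_p·σ. Here z_{0.1} = -1.282, z_{0.9} = 1.282.
So -85.8 = μ − 1.282σ and -2.12 = μ + 1.282σ.
Subtracting: σ = (-2.12 − -85.8)/(1.282 − (-1.282)) = 32.648.
Then μ = -85.8 − (-1.282)·32.648 = -43.960.
Precision τ = 1/σ² = 1/32.65² = 0.000938.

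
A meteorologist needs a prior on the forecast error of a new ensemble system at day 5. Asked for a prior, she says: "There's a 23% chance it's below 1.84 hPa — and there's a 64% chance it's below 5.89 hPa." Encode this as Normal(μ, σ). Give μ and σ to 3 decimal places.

μ = 4.567, σ = 3.691

For Normal(μ,σ), the p-quantile is μ + z_p·σ. Here z_{0.23} = -0.7388, z_{0.64} = 0.3585.
So 1.84 = μ − 0.7388σ and 5.89 = μ + 0.3585σ.
Subtracting: σ = (5.89 − 1.84)/(0.3585 − (-0.7388)) = 3.691.
Then μ = 1.84 − (-0.7388)·3.691 = 4.567.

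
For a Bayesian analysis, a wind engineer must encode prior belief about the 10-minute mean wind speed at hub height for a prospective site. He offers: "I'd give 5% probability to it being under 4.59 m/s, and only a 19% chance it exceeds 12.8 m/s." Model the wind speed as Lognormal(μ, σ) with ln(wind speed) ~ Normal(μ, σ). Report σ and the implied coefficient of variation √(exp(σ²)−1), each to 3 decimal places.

σ ≈ 0.407, CV ≈ 0.424

If T ~ Lognormal(μ,σ) then ln T ~ Normal(μ,σ), so the p-quantile of ln T is μ + z_p·σ.
ln(4.59) = 1.524 and ln(12.8) = 2.549; z_{0.05} = -1.645, z_{0.81} = 0.8779.
σ = (2.549 − 1.524)/(0.8779 − (-1.645)) = 0.407.
μ = 1.524 − (-1.645)·0.407 = 2.193.
CV = √(exp(σ²)−1) = √(exp(0.1653)−1) = 0.424.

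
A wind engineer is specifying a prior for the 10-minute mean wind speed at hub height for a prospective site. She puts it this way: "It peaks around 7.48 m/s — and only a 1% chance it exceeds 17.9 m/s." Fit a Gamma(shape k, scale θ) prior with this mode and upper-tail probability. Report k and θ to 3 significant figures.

Gamma(k,θ) with k>1 has mode (k−1)θ, so θ = 7.48/(k−1).
Need P(X < 17.9) = 0.99 with θ tied to k this way. Start at k = 2, θ = 7.48: P(X<17.9) ≈ 0.690.
Too low — raise k to concentrate. Iterating converges to k ≈ 7.22.
Then θ = 7.48/(7.22−1) ≈ 1.2.

k ≈ 7.22, θ ≈ 1.2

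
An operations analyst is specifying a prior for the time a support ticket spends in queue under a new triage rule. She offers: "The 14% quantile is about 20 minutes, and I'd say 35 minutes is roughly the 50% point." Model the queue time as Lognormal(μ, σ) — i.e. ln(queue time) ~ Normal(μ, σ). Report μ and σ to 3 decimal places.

μ ≈ 3.555, σ ≈ 0.518

If T ~ Lognormal(μ,σ) then ln T ~ Normal(μ,σ), so the p-quantile of ln T is μ + z_p·σ.
ln(20) = 2.996 and ln(35) = 3.555; z_{0.14} = -1.08, z_{0.5} = 0.
σ = (3.555 − 2.996)/(0 − (-1.08)) = 0.518.
μ = 2.996 − (-1.08)·0.518 = 3.555.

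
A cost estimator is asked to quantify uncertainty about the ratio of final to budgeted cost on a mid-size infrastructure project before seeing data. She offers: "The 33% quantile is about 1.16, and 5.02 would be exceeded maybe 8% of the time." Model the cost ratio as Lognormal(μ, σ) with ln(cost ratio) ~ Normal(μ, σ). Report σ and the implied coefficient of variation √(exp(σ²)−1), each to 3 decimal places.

If T ~ Lognormal(μ,σ) then ln T ~ Normal(μ,σ), so the p-quantile of ln T is μ + z_p·σ.
ln(1.16) = 0.1484 and ln(5.02) = 1.613; z_{0.33} = -0.4399, z_{0.92} = 1.405.
σ = (1.613 − 0.1484)/(1.405 − (-0.4399)) = 0.794.
μ = 0.1484 − (-0.4399)·0.794 = 0.498.
CV = √(exp(σ²)−1) = √(exp(0.6305)−1) = 0.937.

σ ≈ 0.794, CV ≈ 0.937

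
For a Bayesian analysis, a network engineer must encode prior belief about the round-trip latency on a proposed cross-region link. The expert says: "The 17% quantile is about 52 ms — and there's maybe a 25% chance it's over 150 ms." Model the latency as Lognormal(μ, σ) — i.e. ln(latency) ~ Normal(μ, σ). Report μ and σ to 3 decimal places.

If T ~ Lognormal(μ,σ) then ln T ~ Normal(μ,σ), so the p-quantile of ln T is μ + z_p·σ.
ln(52) = 3.951 and ln(150) = 5.011; z_{0.17} = -0.9542, z_{0.75} = 0.6745.
σ = (5.011 − 3.951)/(0.6745 − (-0.9542)) = 0.650.
μ = 3.951 − (-0.9542)·0.650 = 4.572.

μ ≈ 4.572, σ ≈ 0.650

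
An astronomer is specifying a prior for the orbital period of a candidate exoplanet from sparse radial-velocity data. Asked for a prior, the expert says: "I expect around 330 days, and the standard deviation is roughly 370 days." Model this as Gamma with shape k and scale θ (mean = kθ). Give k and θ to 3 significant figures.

k ≈ 0.795, θ ≈ 415

For Gamma(k, scale θ): mean = kθ, variance = kθ², so CV = 1/√k.
CV = SD/mean = 370/330 = 1.121, hence k = 1/CV² = 0.795.
Then θ = mean/k = 330/0.795 = 415.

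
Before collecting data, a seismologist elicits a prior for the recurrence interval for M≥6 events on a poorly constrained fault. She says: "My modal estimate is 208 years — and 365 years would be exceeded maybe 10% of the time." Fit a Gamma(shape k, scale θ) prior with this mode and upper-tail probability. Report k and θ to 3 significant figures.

k ≈ 7.01, θ ≈ 34.6

Gamma(k,θ) with k>1 has mode (k−1)θ, so θ = 208/(k−1).
Need P(X < 365) = 0.9 with θ tied to k this way. Start at k = 2, θ = 208: P(X<365) ≈ 0.524.
Too low — raise k to concentrate. Iterating converges to k ≈ 7.01.
Then θ = 208/(7.01−1) ≈ 34.6.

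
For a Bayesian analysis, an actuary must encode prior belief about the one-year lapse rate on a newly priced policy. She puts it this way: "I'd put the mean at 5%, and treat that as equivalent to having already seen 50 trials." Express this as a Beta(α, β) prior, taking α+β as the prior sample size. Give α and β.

Under the effective-sample-size interpretation, Beta(α, β) has prior mean α/(α+β) and prior sample size α+β.
So α+β = 50 and α/(α+β) = 0.05, giving α = 0.05·50 = 2.5 and β = 50 − 2.5 = 47.5.

α = 2.5, β = 47.5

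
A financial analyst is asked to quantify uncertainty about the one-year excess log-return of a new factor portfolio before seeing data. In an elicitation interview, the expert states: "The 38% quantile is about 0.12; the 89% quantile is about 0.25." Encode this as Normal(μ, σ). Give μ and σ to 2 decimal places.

μ = 0.15, σ = 0.08

For Normal(μ,σ), the p-quantile is μ + z_p·σ. Here z_{0.38} = -0.3055, z_{0.89} = 1.227.
So 0.12 = μ − 0.3055σ and 0.25 = μ + 1.227σ.
Subtracting: σ = (0.25 − 0.12)/(1.227 − (-0.3055)) = 0.08.
Then μ = 0.12 − (-0.3055)·0.08 = 0.15.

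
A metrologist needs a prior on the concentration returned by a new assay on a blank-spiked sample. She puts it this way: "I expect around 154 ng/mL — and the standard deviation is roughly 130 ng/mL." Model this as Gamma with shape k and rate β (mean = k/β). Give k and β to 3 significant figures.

For Gamma(k, rate β): mean = k/β, variance = k/β², so CV = 1/√k.
CV = SD/mean = 130/154 = 0.8442, hence k = 1/CV² = 1.4.
Then β = k/mean = 1.4/154 = 0.00911.

k ≈ 1.4, β ≈ 0.00911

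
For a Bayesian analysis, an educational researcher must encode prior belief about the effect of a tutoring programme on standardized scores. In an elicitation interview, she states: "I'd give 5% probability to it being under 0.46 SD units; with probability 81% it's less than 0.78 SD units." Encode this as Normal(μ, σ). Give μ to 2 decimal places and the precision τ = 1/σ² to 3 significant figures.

μ = 0.67, τ = 62.2

For Normal(μ,σ), the p-quantile is μ + z_p·σ. Here z_{0.05} = -1.645, z_{0.81} = 0.8779.
So 0.46 = μ − 1.645σ and 0.78 = μ + 0.8779σ.
Subtracting: σ = (0.78 − 0.46)/(0.8779 − (-1.645)) = 0.13.
Then μ = 0.46 − (-1.645)·0.13 = 0.67.
Precision τ = 1/σ² = 1/0.1268² = 62.2.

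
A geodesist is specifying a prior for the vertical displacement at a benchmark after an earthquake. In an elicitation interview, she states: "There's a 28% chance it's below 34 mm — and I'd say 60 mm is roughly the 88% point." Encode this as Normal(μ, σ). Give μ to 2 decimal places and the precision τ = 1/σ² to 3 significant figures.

μ = 42.62, τ = 0.00457

The p-quantile of Normal(μ,σ) is μ + z_p·σ, with z_{0.28} = -0.5828 and z_{0.88} = 1.175.
Eliminate σ: μ = (z₂·x₁ − z₁·x₂)/(z₂ − z₁) = (1.175·34 − (-0.5828)·60)/1.758 = 42.62.
Then σ = (x₂ − x₁)/(z₂ − z₁) = (60 − 34)/1.758 = 14.79.
Precision τ = 1/σ² = 1/14.79² = 0.00457.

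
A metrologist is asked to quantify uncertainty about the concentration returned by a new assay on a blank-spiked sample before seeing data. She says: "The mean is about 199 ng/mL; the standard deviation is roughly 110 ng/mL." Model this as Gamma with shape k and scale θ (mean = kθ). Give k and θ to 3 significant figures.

k ≈ 3.27, θ ≈ 60.8

For Gamma(k, scale θ): mean = kθ, variance = kθ², so CV = 1/√k.
CV = SD/mean = 110/199 = 0.5528, hence k = 1/CV² = 3.27.
Then θ = mean/k = 199/3.27 = 60.8.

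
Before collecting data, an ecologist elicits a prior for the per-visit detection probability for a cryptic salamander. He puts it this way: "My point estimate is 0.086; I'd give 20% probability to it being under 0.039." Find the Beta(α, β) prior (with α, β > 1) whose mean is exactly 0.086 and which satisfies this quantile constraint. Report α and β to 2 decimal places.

α ≈ 2.17, β ≈ 23.08

With mean 0.086 fixed, write α = 0.086s, β = 0.914s where s = α+β.
Need P(θ < 0.039) = 0.2 under Beta(0.086s, 0.914s). Normal approximation: (q−m)/√(m(1−m)/s) ≈ z_{0.2} = -0.842, so s ≈ 0.086·0.914·(-0.842)²/(0.039−0.086)² = 25.2.
At s = 25.2: P(θ<0.039) ≈ 0.200. Adjusting to match 0.2 gives s ≈ 25.25.
So α = 0.086·25.25 ≈ 2.17, β = 0.914·25.25 ≈ 23.08.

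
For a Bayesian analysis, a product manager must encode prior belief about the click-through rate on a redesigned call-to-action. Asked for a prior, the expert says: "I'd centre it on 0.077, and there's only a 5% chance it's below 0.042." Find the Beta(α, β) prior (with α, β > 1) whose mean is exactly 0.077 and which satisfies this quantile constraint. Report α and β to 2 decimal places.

α ≈ 9.54, β ≈ 114.37

With mean 0.077 fixed, write α = 0.077s, β = 0.923s where s = α+β.
Need P(θ < 0.042) = 0.05 under Beta(0.077s, 0.923s). Normal approximation: (q−m)/√(m(1−m)/s) ≈ z_{0.05} = -1.64, so s ≈ 0.077·0.923·(-1.64)²/(0.042−0.077)² = 157.0.
At s = 157.0: P(θ<0.042) ≈ 0.030. Adjusting to match 0.05 gives s ≈ 123.91.
So α = 0.077·123.91 ≈ 9.54, β = 0.923·123.91 ≈ 114.37.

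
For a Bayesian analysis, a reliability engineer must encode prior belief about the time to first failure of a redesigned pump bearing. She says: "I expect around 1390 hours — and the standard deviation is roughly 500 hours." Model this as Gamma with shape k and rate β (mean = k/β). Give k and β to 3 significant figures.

k ≈ 7.73, β ≈ 0.00556

For Gamma(k, rate β): mean = k/β, variance = k/β², so CV = 1/√k.
CV = SD/mean = 500/1390 = 0.3597, hence k = 1/CV² = 7.73.
Then β = k/mean = 7.73/1390 = 0.00556.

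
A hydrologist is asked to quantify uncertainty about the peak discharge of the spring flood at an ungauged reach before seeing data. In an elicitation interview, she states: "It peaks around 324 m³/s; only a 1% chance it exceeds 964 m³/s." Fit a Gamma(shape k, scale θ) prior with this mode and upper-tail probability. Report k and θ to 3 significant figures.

k ≈ 4.79, θ ≈ 85.4

Gamma(k,θ) with k>1 has mode (k−1)θ, so θ = 324/(k−1).
Need P(X < 964) = 0.99 with θ tied to k this way. Start at k = 2, θ = 324: P(X<964) ≈ 0.797.
Too low — raise k to concentrate. Iterating converges to k ≈ 4.79.
Then θ = 324/(4.79−1) ≈ 85.4.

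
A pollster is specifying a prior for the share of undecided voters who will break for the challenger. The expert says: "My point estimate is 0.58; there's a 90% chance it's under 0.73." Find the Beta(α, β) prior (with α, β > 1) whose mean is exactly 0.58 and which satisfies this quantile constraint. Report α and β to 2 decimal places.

α ≈ 9.80, β ≈ 7.09

With mean 0.58 fixed, write α = 0.58s, β = 0.42s where s = α+β.
Need P(θ < 0.73) = 0.9 under Beta(0.58s, 0.42s). Normal approximation: (q−m)/√(m(1−m)/s) ≈ z_{0.9} = 1.28, so s ≈ 0.58·0.42·(1.28)²/(0.73−0.58)² = 17.8.
At s = 17.8: P(θ<0.73) ≈ 0.906. Adjusting to match 0.9 gives s ≈ 16.89.
So α = 0.58·16.89 ≈ 9.80, β = 0.42·16.89 ≈ 7.09.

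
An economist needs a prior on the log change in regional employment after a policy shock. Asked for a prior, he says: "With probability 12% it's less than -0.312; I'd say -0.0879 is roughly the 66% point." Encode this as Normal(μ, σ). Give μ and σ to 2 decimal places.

The p-quantile of Normal(μ,σ) is μ + z_p·σ, with z_{0.12} = -1.175 and z_{0.66} = 0.4125.
Eliminate σ: μ = (z₂·x₁ − z₁·x₂)/(z₂ − z₁) = (0.4125·-0.312 − (-1.175)·-0.0879)/1.587 = -0.15.
Then σ = (x₂ − x₁)/(z₂ − z₁) = (-0.0879 − -0.312)/1.587 = 0.14.

μ = -0.15, σ = 0.14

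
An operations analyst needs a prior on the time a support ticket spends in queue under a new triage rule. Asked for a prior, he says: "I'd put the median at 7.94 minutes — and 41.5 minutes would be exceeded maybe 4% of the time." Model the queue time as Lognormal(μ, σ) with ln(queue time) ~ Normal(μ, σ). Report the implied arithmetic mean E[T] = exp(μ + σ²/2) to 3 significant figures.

E[T] ≈ 12.4 minutes

If T ~ Lognormal(μ,σ) then ln T ~ Normal(μ,σ), so the p-quantile of ln T is μ + z_p·σ.
ln(7.94) = 2.072 and ln(41.5) = 3.726; z_{0.5} = 0, z_{0.96} = 1.751.
σ = (3.726 − 2.072)/(1.751 − (0)) = 0.945.
μ = 2.072 − (0)·0.945 = 2.072.
E[T] = exp(μ + σ²/2) = exp(2.072 + 0.4462) = 12.4 minutes.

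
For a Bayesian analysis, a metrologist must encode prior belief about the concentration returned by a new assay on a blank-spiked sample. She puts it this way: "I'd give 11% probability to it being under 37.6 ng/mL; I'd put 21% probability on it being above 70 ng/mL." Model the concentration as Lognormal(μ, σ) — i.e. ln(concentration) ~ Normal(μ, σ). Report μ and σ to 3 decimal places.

μ ≈ 4.002, σ ≈ 0.306

If T ~ Lognormal(μ,σ) then ln T ~ Normal(μ,σ), so the p-quantile of ln T is μ + z_p·σ.
ln(37.6) = 3.627 and ln(70) = 4.248; z_{0.11} = -1.227, z_{0.79} = 0.8064.
σ = (4.248 − 3.627)/(0.8064 − (-1.227)) = 0.306.
μ = 3.627 − (-1.227)·0.306 = 4.002.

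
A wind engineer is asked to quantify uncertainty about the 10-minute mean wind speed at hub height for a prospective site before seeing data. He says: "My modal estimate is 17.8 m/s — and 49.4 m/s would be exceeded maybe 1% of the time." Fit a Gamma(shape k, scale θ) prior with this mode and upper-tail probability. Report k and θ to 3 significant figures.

Gamma(k,θ) with k>1 has mode (k−1)θ, so θ = 17.8/(k−1).
Need P(X < 49.4) = 0.99 with θ tied to k this way. Start at k = 2, θ = 17.8: P(X<49.4) ≈ 0.765.
Too low — raise k to concentrate. Iterating converges to k ≈ 5.4.
Then θ = 17.8/(5.4−1) ≈ 4.04.

k ≈ 5.4, θ ≈ 4.04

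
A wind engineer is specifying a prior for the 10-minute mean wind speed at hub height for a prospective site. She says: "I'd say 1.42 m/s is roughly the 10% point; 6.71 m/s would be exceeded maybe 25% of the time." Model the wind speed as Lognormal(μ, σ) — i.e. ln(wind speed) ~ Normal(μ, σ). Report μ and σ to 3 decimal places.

If T ~ Lognormal(μ,σ) then ln T ~ Normal(μ,σ), so the p-quantile of ln T is μ + z_p·σ.
ln(1.42) = 0.3507 and ln(6.71) = 1.904; z_{0.1} = -1.282, z_{0.75} = 0.6745.
σ = (1.904 − 0.3507)/(0.6745 − (-1.282)) = 0.794.
μ = 0.3507 − (-1.282)·0.794 = 1.368.

μ ≈ 1.368, σ ≈ 0.794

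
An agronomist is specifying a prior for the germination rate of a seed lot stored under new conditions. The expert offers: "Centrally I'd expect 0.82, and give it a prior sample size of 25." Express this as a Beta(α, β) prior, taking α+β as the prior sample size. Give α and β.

α = 20.5, β = 4.5

Under the effective-sample-size interpretation, Beta(α, β) has prior mean α/(α+β) and prior sample size α+β.
So α+β = 25 and α/(α+β) = 0.82, giving α = 0.82·25 = 20.5 and β = 25 − 20.5 = 4.5.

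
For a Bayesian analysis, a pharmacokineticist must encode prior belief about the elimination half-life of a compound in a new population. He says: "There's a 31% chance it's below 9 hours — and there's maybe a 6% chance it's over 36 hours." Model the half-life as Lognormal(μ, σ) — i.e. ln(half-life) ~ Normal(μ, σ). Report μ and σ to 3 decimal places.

If T ~ Lognormal(μ,σ) then ln T ~ Normal(μ,σ), so the p-quantile of ln T is μ + z_p·σ.
ln(9) = 2.197 and ln(36) = 3.584; z_{0.31} = -0.4959, z_{0.94} = 1.555.
σ = (3.584 − 2.197)/(1.555 − (-0.4959)) = 0.676.
μ = 2.197 − (-0.4959)·0.676 = 2.532.

μ ≈ 2.532, σ ≈ 0.676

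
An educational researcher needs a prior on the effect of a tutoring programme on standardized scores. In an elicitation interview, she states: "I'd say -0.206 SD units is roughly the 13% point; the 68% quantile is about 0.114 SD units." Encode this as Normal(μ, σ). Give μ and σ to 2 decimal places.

For Normal(μ,σ), the p-quantile is μ + z_p·σ. Here z_{0.13} = -1.126, z_{0.68} = 0.4677.
So -0.206 = μ − 1.126σ and 0.114 = μ + 0.4677σ.
Subtracting: σ = (0.114 − -0.206)/(0.4677 − (-1.126)) = 0.20.
Then μ = -0.206 − (-1.126)·0.20 = 0.02.

μ = 0.02, σ = 0.20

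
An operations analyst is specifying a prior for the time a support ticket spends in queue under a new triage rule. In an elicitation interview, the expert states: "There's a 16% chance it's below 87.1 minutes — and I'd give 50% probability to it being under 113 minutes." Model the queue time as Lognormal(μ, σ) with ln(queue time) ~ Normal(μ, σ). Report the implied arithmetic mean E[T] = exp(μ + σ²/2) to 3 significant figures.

E[T] ≈ 117 minutes

If T ~ Lognormal(μ,σ) then ln T ~ Normal(μ,σ), so the p-quantile of ln T is μ + z_p·σ.
ln(87.1) = 4.467 and ln(113) = 4.727; z_{0.16} = -0.9945, z_{0.5} = 0.
σ = (4.727 − 4.467)/(0 − (-0.9945)) = 0.262.
μ = 4.467 − (-0.9945)·0.262 = 4.727.
E[T] = exp(μ + σ²/2) = exp(4.727 + 0.0343) = 117 minutes.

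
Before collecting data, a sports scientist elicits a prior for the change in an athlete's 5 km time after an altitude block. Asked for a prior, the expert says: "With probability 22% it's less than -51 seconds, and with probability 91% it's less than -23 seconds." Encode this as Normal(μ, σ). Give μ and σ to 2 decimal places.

μ = -40.77, σ = 13.25

For Normal(μ,σ), the p-quantile is μ + z_p·σ. Here z_{0.22} = -0.7722, z_{0.91} = 1.341.
So -51 = μ − 0.7722σ and -23 = μ + 1.341σ.
Subtracting: σ = (-23 − -51)/(1.341 − (-0.7722)) = 13.25.
Then μ = -51 − (-0.7722)·13.25 = -40.77.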